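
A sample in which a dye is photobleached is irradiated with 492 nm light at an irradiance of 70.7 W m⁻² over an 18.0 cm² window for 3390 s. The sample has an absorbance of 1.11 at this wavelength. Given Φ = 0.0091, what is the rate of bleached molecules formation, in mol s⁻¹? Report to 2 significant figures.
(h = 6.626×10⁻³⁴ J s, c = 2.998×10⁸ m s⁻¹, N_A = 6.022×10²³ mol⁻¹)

4.4×10⁻⁹ mol s⁻¹

Photon energy at 492 nm: hc/λ = (6.626×10⁻³⁴)(2.998×10⁸)/(492×10⁻⁹) = 4.038×10⁻¹⁹ J.
Energy delivered: (70.7 W m⁻²)(18.0×10⁻⁴ m²)(3390 s) = 431.4 J.
Photons incident: 431.4 / 4.038×10⁻¹⁹ = 1.068×10²¹, i.e. 1.068×10²¹/6.022×10²³ = 0.001773 mol.
Fraction absorbed: 1 − 10^(−1.11) = 0.9224.
Photons absorbed: 0.9224 × 0.001773 = 0.001635 mol.
Product formed: 0.0091 × 0.001635 = 1.488×10⁻⁵ mol.
Rate: 1.488×10⁻⁵ / 3390 s = 4.4×10⁻⁹ mol s⁻¹.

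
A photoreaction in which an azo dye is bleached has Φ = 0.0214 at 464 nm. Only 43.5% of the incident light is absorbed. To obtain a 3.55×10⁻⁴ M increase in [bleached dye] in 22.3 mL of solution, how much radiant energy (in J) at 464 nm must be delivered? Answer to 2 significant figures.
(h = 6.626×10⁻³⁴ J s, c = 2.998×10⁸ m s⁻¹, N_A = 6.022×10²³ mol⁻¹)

220 J

Product: (3.55×10⁻⁴ M)(0.0223 L) = 7.917×10⁻⁶ mol.
Photons that must be absorbed: 7.917×10⁻⁶ / 0.0214 = 3.700×10⁻⁴ mol.
Incident photons needed: 3.700×10⁻⁴ / 0.435 = 8.506×10⁻⁴ mol.
Photon energy: hc/λ = 4.281×10⁻¹⁹ J; per mole, 2.578×10⁵ J mol⁻¹.
Energy required: 8.506×10⁻⁴ × 2.578×10⁵ = 220 J.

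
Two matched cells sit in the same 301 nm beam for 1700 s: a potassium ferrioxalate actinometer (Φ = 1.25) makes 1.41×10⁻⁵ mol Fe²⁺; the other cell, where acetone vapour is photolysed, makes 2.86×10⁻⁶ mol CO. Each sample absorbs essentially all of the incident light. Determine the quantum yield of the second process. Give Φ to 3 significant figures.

Φ = 0.254

Photons absorbed by the actinometer: 1.41×10⁻⁵ / 1.25 = 1.128×10⁻⁵ mol.
Φ(unknown) = 2.86×10⁻⁶ / 1.128×10⁻⁵ = 0.254.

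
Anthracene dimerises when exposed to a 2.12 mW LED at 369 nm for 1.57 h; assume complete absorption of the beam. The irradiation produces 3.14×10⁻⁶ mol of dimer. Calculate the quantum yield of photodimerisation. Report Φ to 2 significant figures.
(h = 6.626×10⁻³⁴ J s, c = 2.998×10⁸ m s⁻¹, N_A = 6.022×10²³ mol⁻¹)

Φ = 0.085

Photon energy at 369 nm: hc/λ = (6.626×10⁻³⁴)(2.998×10⁸)/(369×10⁻⁹) = 5.383×10⁻¹⁹ J.
Energy delivered: (2.12 mW)(5652 s) = 11.98 J.
Photons incident: 11.98 / 5.383×10⁻¹⁹ = 2.226×10¹⁹, i.e. 2.226×10¹⁹/6.022×10²³ = 3.696×10⁻⁵ mol.
Φ = 3.14×10⁻⁶ mol / 3.696×10⁻⁵ mol photons = 0.085.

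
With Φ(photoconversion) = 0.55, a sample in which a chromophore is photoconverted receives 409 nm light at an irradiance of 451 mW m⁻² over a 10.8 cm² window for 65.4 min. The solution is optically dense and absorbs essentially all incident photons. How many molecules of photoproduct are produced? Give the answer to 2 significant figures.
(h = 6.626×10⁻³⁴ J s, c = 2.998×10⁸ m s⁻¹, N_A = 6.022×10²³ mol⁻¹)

2.2×10¹⁸ molecules

Photon energy at 409 nm: hc/λ = (6.626×10⁻³⁴)(2.998×10⁸)/(409×10⁻⁹) = 4.857×10⁻¹⁹ J.
Energy delivered: (451 mW m⁻²)(10.8×10⁻⁴ m²)(3924 s) = 1.911 J.
Photons incident: 1.911 / 4.857×10⁻¹⁹ = 3.935×10¹⁸, i.e. 3.935×10¹⁸/6.022×10²³ = 6.534×10⁻⁶ mol.
Product: Φ × n_abs = 0.55 × 6.534×10⁻⁶ = 3.594×10⁻⁶ mol.
As a count: 3.594×10⁻⁶ × 6.022×10²³ = 2.2×10¹⁸.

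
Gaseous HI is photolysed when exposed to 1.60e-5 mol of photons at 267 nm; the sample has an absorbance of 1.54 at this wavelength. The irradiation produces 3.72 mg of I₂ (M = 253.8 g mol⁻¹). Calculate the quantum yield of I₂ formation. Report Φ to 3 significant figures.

Product: 3.72 mg / 253.8 g mol⁻¹ = 1.466e-5 mol.
Fraction absorbed: 1 − 10^(−1.54) = 0.9712.
Photons absorbed: 0.9712 × 1.60e-5 = 1.554e-5 mol.
Φ = 1.466e-5 mol / 1.554e-5 mol photons = 0.943.

Φ = 0.943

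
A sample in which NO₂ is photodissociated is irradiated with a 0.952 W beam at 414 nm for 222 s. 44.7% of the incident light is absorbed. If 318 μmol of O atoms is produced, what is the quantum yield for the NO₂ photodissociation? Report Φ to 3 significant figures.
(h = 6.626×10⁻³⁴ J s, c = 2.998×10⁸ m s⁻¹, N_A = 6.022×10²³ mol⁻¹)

Φ = 0.973

Product: 318 μmol = 3.18×10⁻⁴ mol.
Photon energy at 414 nm: hc/λ = (6.626×10⁻³⁴)(2.998×10⁸)/(414×10⁻⁹) = 4.798×10⁻¹⁹ J.
Energy delivered: (0.952 W)(222 s) = 211.3 J.
Photons incident: 211.3 / 4.798×10⁻¹⁹ = 4.404×10²⁰, i.e. 4.404×10²⁰/6.022×10²³ = 7.313×10⁻⁴ mol.
Photons absorbed: 0.447 × 7.313×10⁻⁴ = 3.269×10⁻⁴ mol.
Φ = 3.18×10⁻⁴ mol / 3.269×10⁻⁴ mol photons = 0.973.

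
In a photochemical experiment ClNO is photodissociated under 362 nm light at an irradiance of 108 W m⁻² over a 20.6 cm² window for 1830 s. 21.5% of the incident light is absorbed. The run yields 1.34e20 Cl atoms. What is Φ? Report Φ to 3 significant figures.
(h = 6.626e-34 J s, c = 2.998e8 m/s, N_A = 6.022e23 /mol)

Product: 1.34e20 / 6.022e23 = 2.225e-4 mol.
Photon energy at 362 nm: hc/λ = (6.626e-34)(2.998e8)/(362e-9) = 5.487e-19 J.
Energy delivered: (108 W m⁻²)(20.6e-4 m²)(1830 s) = 407.1 J.
Photons incident: 407.1 / 5.487e-19 = 7.419e20, i.e. 7.419e20/6.022e23 = 0.001232 mol.
Photons absorbed: 0.215 × 0.001232 = 2.649e-4 mol.
Φ = 2.225e-4 mol / 2.649e-4 mol photons = 0.840.

Φ = 0.840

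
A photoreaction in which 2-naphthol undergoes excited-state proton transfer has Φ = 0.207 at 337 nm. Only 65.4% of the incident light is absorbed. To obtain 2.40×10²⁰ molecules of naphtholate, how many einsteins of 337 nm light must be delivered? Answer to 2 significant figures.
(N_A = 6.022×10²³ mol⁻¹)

0.0029 einstein

Product: 2.40×10²⁰ / 6.022×10²³ = 3.985×10⁻⁴ mol.
Photons that must be absorbed: 3.985×10⁻⁴ / 0.207 = 0.001925 mol.
Incident photons needed: 0.001925 / 0.654 = 0.002943 mol.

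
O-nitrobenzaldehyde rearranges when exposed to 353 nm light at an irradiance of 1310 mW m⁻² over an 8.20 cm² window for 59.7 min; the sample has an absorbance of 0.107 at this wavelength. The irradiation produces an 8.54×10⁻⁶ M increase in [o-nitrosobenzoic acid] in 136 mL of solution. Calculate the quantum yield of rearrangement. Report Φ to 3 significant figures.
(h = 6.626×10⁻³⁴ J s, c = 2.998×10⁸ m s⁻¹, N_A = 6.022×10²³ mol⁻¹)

Φ = 0.468

Product: (8.54×10⁻⁶ M)(0.136 L) = 1.161×10⁻⁶ mol.
Photon energy at 353 nm: hc/λ = (6.626×10⁻³⁴)(2.998×10⁸)/(353×10⁻⁹) = 5.627×10⁻¹⁹ J.
Energy delivered: (1310 mW m⁻²)(8.20×10⁻⁴ m²)(3582 s) = 3.848 J.
Photons incident: 3.848 / 5.627×10⁻¹⁹ = 6.838×10¹⁸, i.e. 6.838×10¹⁸/6.022×10²³ = 1.136×10⁻⁵ mol.
Fraction absorbed: 1 − 10^(−0.107) = 0.2184.
Photons absorbed: 0.2184 × 1.136×10⁻⁵ = 2.481×10⁻⁶ mol.
Φ = 1.161×10⁻⁶ mol / 2.481×10⁻⁶ mol photons = 0.468.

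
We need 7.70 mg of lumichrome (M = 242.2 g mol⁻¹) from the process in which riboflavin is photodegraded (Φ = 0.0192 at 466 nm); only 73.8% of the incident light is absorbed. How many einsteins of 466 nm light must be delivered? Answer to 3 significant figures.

0.00224 einstein

Product: 7.70 mg / 242.2 g mol⁻¹ = 3.179×10⁻⁵ mol.
Photons that must be absorbed: 3.179×10⁻⁵ / 0.0192 = 0.001656 mol.
Incident photons needed: 0.001656 / 0.738 = 0.002244 mol.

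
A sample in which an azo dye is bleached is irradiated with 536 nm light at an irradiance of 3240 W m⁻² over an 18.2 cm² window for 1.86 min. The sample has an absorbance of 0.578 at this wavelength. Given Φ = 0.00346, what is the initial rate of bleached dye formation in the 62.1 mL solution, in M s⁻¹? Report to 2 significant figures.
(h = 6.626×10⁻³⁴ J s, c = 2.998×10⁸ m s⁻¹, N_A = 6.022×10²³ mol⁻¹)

Photon energy at 536 nm: hc/λ = (6.626×10⁻³⁴)(2.998×10⁸)/(536×10⁻⁹) = 3.706×10⁻¹⁹ J.
Energy delivered: (3240 W m⁻²)(18.2×10⁻⁴ m²)(111.6 s) = 658.1 J.
Photons incident: 658.1 / 3.706×10⁻¹⁹ = 1.776×10²¹, i.e. 1.776×10²¹/6.022×10²³ = 0.002949 mol.
Fraction absorbed: 1 − 10^(−0.578) = 0.7358.
Photons absorbed: 0.7358 × 0.002949 = 0.002170 mol.
Product formed: 0.00346 × 0.002170 = 7.508×10⁻⁶ mol.
Rate: 7.508×10⁻⁶ mol / (111.6 s × 0.0621 L) = 1.1×10⁻⁶ M s⁻¹.

1.1×10⁻⁶ M s⁻¹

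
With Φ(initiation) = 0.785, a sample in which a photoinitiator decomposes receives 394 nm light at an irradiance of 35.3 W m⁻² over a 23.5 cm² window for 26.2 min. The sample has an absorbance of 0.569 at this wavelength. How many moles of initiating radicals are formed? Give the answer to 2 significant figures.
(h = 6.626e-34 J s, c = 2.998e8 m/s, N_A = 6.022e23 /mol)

2.5e-4 mol

Photon energy at 394 nm: hc/λ = (6.626e-34)(2.998e8)/(394e-9) = 5.042e-19 J.
Energy delivered: (35.3 W m⁻²)(23.5e-4 m²)(1572 s) = 130.4 J.
Photons incident: 130.4 / 5.042e-19 = 2.586e20, i.e. 2.586e20/6.022e23 = 4.294e-4 mol.
Fraction absorbed: 1 − 10^(−0.569) = 0.7302.
Photons absorbed: 0.7302 × 4.294e-4 = 3.135e-4 mol.
Product: Φ × n_abs = 0.785 × 3.135e-4 = 2.461e-4 mol.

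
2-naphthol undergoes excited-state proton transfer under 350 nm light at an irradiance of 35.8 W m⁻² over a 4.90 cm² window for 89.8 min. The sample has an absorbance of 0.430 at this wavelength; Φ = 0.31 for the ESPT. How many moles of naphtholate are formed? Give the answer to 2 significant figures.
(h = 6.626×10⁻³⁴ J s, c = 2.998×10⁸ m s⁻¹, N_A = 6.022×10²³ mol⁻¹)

5.4×10⁻⁵ mol

Photon energy at 350 nm: hc/λ = (6.626×10⁻³⁴)(2.998×10⁸)/(350×10⁻⁹) = 5.676×10⁻¹⁹ J.
Energy delivered: (35.8 W m⁻²)(4.90×10⁻⁴ m²)(5388 s) = 94.52 J.
Photons incident: 94.52 / 5.676×10⁻¹⁹ = 1.665×10²⁰, i.e. 1.665×10²⁰/6.022×10²³ = 2.765×10⁻⁴ mol.
Fraction absorbed: 1 − 10^(−0.430) = 0.6285.
Photons absorbed: 0.6285 × 2.765×10⁻⁴ = 1.738×10⁻⁴ mol.
Product: Φ × n_abs = 0.31 × 1.738×10⁻⁴ = 5.388×10⁻⁵ mol.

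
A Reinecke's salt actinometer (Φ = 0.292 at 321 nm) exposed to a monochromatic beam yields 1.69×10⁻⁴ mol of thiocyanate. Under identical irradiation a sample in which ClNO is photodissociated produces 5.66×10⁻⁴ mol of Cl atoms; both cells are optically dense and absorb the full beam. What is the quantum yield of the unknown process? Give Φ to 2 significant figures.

Φ = 0.98

Photons absorbed by the actinometer: 1.69×10⁻⁴ / 0.292 = 5.788×10⁻⁴ mol.
Φ(unknown) = 5.66×10⁻⁴ / 5.788×10⁻⁴ = 0.98.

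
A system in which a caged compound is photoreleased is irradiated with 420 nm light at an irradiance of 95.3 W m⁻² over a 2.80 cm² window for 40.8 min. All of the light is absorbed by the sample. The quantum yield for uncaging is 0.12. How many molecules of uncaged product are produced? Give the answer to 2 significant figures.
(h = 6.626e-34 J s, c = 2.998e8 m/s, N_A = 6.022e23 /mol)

Photon energy at 420 nm: hc/λ = (6.626e-34)(2.998e8)/(420e-9) = 4.730e-19 J.
Energy delivered: (95.3 W m⁻²)(2.80e-4 m²)(2448 s) = 65.32 J.
Photons incident: 65.32 / 4.730e-19 = 1.381e20, i.e. 1.381e20/6.022e23 = 2.293e-4 mol.
Product: Φ × n_abs = 0.12 × 2.293e-4 = 2.752e-5 mol.
As a count: 2.752e-5 × 6.022e23 = 1.7e19.

1.7e19 molecules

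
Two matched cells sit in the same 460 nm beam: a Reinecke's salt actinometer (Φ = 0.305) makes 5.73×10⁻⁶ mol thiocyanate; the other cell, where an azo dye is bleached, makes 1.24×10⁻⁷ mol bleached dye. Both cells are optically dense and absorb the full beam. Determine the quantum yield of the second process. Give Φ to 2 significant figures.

Photons absorbed by the actinometer: 5.73×10⁻⁶ / 0.305 = 1.879×10⁻⁵ mol.
Φ(unknown) = 1.24×10⁻⁷ / 1.879×10⁻⁵ = 0.0066.

Φ = 0.0066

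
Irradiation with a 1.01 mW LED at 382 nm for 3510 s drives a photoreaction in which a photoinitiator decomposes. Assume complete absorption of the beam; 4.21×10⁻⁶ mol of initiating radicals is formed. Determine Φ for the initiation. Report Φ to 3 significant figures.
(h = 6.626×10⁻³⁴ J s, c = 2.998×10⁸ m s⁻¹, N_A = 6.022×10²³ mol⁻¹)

Photon energy at 382 nm: hc/λ = (6.626×10⁻³⁴)(2.998×10⁸)/(382×10⁻⁹) = 5.200×10⁻¹⁹ J.
Energy delivered: (1.01 mW)(3510 s) = 3.545 J.
Photons incident: 3.545 / 5.200×10⁻¹⁹ = 6.817×10¹⁸, i.e. 6.817×10¹⁸/6.022×10²³ = 1.132×10⁻⁵ mol.
Φ = 4.21×10⁻⁶ mol / 1.132×10⁻⁵ mol photons = 0.372.

Φ = 0.372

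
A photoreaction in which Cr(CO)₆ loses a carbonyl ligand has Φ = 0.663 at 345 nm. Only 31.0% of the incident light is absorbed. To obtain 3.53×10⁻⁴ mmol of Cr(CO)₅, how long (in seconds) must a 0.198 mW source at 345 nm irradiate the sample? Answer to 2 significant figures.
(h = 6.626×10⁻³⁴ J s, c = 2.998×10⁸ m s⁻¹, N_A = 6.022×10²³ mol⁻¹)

Product: 3.53×10⁻⁴ mmol = 3.53×10⁻⁷ mol.
Photons that must be absorbed: 3.53×10⁻⁷ / 0.663 = 5.324×10⁻⁷ mol.
Incident photons needed: 5.324×10⁻⁷ / 0.310 = 1.717×10⁻⁶ mol.
Photon energy: hc/λ = 5.758×10⁻¹⁹ J; per mole, 3.467×10⁵ J mol⁻¹.
Energy required: 1.717×10⁻⁶ × 3.467×10⁵ = 0.5953 J.
Time: 0.5953 J / 0.000198 W = 3000 s.

t ≈ 3000 s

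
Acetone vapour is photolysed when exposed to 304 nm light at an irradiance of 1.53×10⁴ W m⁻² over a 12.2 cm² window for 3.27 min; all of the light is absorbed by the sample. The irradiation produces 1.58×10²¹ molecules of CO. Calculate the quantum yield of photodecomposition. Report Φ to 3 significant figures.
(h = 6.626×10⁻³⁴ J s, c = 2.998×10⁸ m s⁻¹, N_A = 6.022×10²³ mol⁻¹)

Product: 1.58×10²¹ / 6.022×10²³ = 0.002624 mol.
Photon energy at 304 nm: hc/λ = (6.626×10⁻³⁴)(2.998×10⁸)/(304×10⁻⁹) = 6.534×10⁻¹⁹ J.
Energy delivered: (1.53×10⁴ W m⁻²)(12.2×10⁻⁴ m²)(196.2 s) = 3662 J.
Photons incident: 3662 / 6.534×10⁻¹⁹ = 5.605×10²¹, i.e. 5.605×10²¹/6.022×10²³ = 0.009308 mol.
Φ = 0.002624 mol / 0.009308 mol photons = 0.282.

Φ = 0.282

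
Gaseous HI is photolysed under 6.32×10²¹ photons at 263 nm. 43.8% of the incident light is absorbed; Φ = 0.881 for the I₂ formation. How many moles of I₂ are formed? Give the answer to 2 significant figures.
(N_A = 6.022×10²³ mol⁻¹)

0.0040 mol

Moles of photons: 6.32×10²¹ / 6.022×10²³ = 0.01049 mol.
Photons absorbed: 0.438 × 0.01049 = 0.004595 mol.
Product: Φ × n_abs = 0.881 × 0.004595 = 0.004048 mol.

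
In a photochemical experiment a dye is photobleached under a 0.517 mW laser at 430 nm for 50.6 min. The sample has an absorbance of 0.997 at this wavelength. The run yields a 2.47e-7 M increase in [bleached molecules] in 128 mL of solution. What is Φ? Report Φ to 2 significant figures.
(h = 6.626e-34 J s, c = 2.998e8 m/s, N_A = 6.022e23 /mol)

Φ = 0.0062

Product: (2.47e-7 M)(0.128 L) = 3.162e-8 mol.
Photon energy at 430 nm: hc/λ = (6.626e-34)(2.998e8)/(430e-9) = 4.620e-19 J.
Energy delivered: (0.517 mW)(3036 s) = 1.570 J.
Photons incident: 1.570 / 4.620e-19 = 3.398e18, i.e. 3.398e18/6.022e23 = 5.643e-6 mol.
Fraction absorbed: 1 − 10^(−0.997) = 0.8993.
Photons absorbed: 0.8993 × 5.643e-6 = 5.075e-6 mol.
Φ = 3.162e-8 mol / 5.075e-6 mol photons = 0.0062.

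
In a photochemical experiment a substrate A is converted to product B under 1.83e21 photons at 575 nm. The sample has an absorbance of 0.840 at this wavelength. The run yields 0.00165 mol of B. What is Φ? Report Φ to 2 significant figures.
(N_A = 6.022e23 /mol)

Φ = 0.63

Moles of photons: 1.83e21 / 6.022e23 = 0.003039 mol.
Fraction absorbed: 1 − 10^(−0.840) = 0.8555.
Photons absorbed: 0.8555 × 0.003039 = 0.002600 mol.
Φ = 0.00165 mol / 0.002600 mol photons = 0.63.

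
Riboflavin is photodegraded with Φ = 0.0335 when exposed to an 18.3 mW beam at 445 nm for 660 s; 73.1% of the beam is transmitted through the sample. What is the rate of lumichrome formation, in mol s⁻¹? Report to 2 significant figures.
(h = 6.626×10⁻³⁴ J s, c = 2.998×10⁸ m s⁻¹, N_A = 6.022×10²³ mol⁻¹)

Photon energy at 445 nm: hc/λ = (6.626×10⁻³⁴)(2.998×10⁸)/(445×10⁻⁹) = 4.464×10⁻¹⁹ J.
Energy delivered: (18.3 mW)(660 s) = 12.08 J.
Photons incident: 12.08 / 4.464×10⁻¹⁹ = 2.706×10¹⁹, i.e. 2.706×10¹⁹/6.022×10²³ = 4.494×10⁻⁵ mol.
Fraction absorbed: 1 − 73.1/100 = 0.2690.
Photons absorbed: 0.2690 × 4.494×10⁻⁵ = 1.209×10⁻⁵ mol.
Product formed: 0.0335 × 1.209×10⁻⁵ = 4.050×10⁻⁷ mol.
Rate: 4.050×10⁻⁷ / 660 s = 6.1×10⁻¹⁰ mol s⁻¹.

6.1×10⁻¹⁰ mol s⁻¹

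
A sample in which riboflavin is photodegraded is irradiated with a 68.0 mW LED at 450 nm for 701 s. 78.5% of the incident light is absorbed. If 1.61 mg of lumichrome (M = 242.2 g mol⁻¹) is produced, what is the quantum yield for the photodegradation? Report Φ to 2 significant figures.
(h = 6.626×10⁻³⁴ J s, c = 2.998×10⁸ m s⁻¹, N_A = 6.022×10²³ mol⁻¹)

Φ = 0.047

Product: 1.61 mg / 242.2 g mol⁻¹ = 6.647×10⁻⁶ mol.
Photon energy at 450 nm: hc/λ = (6.626×10⁻³⁴)(2.998×10⁸)/(450×10⁻⁹) = 4.414×10⁻¹⁹ J.
Energy delivered: (68.0 mW)(701 s) = 47.67 J.
Photons incident: 47.67 / 4.414×10⁻¹⁹ = 1.080×10²⁰, i.e. 1.080×10²⁰/6.022×10²³ = 1.793×10⁻⁴ mol.
Photons absorbed: 0.785 × 1.793×10⁻⁴ = 1.408×10⁻⁴ mol.
Φ = 6.647×10⁻⁶ mol / 1.408×10⁻⁴ mol photons = 0.047.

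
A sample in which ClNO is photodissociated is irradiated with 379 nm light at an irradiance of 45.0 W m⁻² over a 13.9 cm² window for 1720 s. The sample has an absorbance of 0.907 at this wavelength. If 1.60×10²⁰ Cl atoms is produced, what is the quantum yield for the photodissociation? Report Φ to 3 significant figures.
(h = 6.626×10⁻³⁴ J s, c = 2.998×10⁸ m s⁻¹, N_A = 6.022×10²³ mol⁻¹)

Φ = 0.890

Product: 1.60×10²⁰ / 6.022×10²³ = 2.657×10⁻⁴ mol.
Photon energy at 379 nm: hc/λ = (6.626×10⁻³⁴)(2.998×10⁸)/(379×10⁻⁹) = 5.241×10⁻¹⁹ J.
Energy delivered: (45.0 W m⁻²)(13.9×10⁻⁴ m²)(1720 s) = 107.6 J.
Photons incident: 107.6 / 5.241×10⁻¹⁹ = 2.053×10²⁰, i.e. 2.053×10²⁰/6.022×10²³ = 3.409×10⁻⁴ mol.
Fraction absorbed: 1 − 10^(−0.907) = 0.8761.
Photons absorbed: 0.8761 × 3.409×10⁻⁴ = 2.987×10⁻⁴ mol.
Φ = 2.657×10⁻⁴ mol / 2.987×10⁻⁴ mol photons = 0.890.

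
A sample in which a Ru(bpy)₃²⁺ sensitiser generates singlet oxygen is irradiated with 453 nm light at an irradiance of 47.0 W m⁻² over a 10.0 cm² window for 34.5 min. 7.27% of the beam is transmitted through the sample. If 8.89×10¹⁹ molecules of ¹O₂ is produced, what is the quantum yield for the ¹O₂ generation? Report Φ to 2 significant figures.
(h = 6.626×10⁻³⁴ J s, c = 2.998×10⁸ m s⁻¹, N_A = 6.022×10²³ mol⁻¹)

Product: 8.89×10¹⁹ / 6.022×10²³ = 1.476×10⁻⁴ mol.
Photon energy at 453 nm: hc/λ = (6.626×10⁻³⁴)(2.998×10⁸)/(453×10⁻⁹) = 4.385×10⁻¹⁹ J.
Energy delivered: (47.0 W m⁻²)(10.0×10⁻⁴ m²)(2070 s) = 97.29 J.
Photons incident: 97.29 / 4.385×10⁻¹⁹ = 2.219×10²⁰, i.e. 2.219×10²⁰/6.022×10²³ = 3.685×10⁻⁴ mol.
Fraction absorbed: 1 − 7.27/100 = 0.9273.
Photons absorbed: 0.9273 × 3.685×10⁻⁴ = 3.417×10⁻⁴ mol.
Φ = 1.476×10⁻⁴ mol / 3.417×10⁻⁴ mol photons = 0.43.

Φ = 0.43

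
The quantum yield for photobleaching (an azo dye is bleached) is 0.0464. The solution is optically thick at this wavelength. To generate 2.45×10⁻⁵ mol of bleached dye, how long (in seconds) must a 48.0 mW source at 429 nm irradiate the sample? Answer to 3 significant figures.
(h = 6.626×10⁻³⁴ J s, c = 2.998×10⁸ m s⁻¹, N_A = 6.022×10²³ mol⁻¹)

Photons that must be absorbed: 2.45×10⁻⁵ / 0.0464 = 5.280×10⁻⁴ mol.
Photon energy: hc/λ = 4.630×10⁻¹⁹ J; per mole, 2.788×10⁵ J mol⁻¹.
Energy required: 5.280×10⁻⁴ × 2.788×10⁵ = 147.2 J.
Time: 147.2 J / 0.048 W = 3070 s.

t ≈ 3070 s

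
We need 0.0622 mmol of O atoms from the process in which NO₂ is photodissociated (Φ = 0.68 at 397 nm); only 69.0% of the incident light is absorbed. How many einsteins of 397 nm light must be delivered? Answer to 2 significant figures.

Product: 0.0622 mmol = 6.22×10⁻⁵ mol.
Photons that must be absorbed: 6.22×10⁻⁵ / 0.68 = 9.147×10⁻⁵ mol.
Incident photons needed: 9.147×10⁻⁵ / 0.690 = 1.326×10⁻⁴ mol.

1.3×10⁻⁴ einstein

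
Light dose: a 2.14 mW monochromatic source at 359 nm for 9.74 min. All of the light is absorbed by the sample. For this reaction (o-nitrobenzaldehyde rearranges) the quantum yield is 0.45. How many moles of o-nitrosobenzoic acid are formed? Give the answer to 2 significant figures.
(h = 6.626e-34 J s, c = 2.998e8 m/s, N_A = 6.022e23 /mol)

Photon energy at 359 nm: hc/λ = (6.626e-34)(2.998e8)/(359e-9) = 5.533e-19 J.
Energy delivered: (2.14 mW)(584.4 s) = 1.251 J.
Photons incident: 1.251 / 5.533e-19 = 2.261e18, i.e. 2.261e18/6.022e23 = 3.755e-6 mol.
Product: Φ × n_abs = 0.45 × 3.755e-6 = 1.690e-6 mol.

1.7e-6 mol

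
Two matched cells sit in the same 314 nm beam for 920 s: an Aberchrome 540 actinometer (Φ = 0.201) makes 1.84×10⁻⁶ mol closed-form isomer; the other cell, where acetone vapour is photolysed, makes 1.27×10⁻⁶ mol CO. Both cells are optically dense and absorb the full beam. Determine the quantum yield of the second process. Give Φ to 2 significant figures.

Φ = 0.14

Photons absorbed by the actinometer: 1.84×10⁻⁶ / 0.201 = 9.154×10⁻⁶ mol.
Φ(unknown) = 1.27×10⁻⁶ / 9.154×10⁻⁶ = 0.14.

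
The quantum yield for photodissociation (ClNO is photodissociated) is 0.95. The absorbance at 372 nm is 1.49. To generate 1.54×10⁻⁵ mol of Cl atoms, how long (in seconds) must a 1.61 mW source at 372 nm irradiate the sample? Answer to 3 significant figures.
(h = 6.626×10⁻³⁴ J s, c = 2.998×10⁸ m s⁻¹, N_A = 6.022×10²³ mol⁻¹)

t ≈ 3350 s

Photons that must be absorbed: 1.54×10⁻⁵ / 0.95 = 1.621×10⁻⁵ mol.
Fraction absorbed: 1 − 10^(−1.49) = 0.9676.
Incident photons needed: 1.621×10⁻⁵ / 0.9676 = 1.675×10⁻⁵ mol.
Photon energy: hc/λ = 5.340×10⁻¹⁹ J; per mole, 3.216×10⁵ J mol⁻¹.
Energy required: 1.675×10⁻⁵ × 3.216×10⁵ = 5.387 J.
Time: 5.387 J / 0.00161 W = 3350 s.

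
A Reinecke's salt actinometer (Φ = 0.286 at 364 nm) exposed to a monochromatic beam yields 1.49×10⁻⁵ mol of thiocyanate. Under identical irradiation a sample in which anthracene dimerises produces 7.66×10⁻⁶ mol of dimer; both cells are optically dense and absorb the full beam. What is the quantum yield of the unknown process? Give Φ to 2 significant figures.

Φ = 0.15

Photons absorbed by the actinometer: 1.49×10⁻⁵ / 0.286 = 5.210×10⁻⁵ mol.
Φ(unknown) = 7.66×10⁻⁶ / 5.210×10⁻⁵ = 0.15.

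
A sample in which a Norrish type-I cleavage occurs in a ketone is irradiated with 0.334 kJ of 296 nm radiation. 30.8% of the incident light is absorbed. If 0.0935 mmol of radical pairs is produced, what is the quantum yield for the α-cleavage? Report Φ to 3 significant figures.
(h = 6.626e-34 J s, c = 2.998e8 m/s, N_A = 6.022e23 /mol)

Φ = 0.367

Product: 0.0935 mmol = 9.35e-5 mol.
Photon energy at 296 nm: hc/λ = (6.626e-34)(2.998e8)/(296e-9) = 6.711e-19 J.
Incident energy: 0.334 kJ = 334 J.
Photons incident: 334 / 6.711e-19 = 4.977e20, i.e. 4.977e20/6.022e23 = 8.265e-4 mol.
Photons absorbed: 0.308 × 8.265e-4 = 2.546e-4 mol.
Φ = 9.35e-5 mol / 2.546e-4 mol photons = 0.367.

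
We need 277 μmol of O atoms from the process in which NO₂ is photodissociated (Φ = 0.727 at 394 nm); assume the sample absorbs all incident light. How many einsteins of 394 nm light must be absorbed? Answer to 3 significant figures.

Product: 277 μmol = 2.77×10⁻⁴ mol.
Photons that must be absorbed: 2.77×10⁻⁴ / 0.727 = 3.810×10⁻⁴ mol.

3.81×10⁻⁴ einstein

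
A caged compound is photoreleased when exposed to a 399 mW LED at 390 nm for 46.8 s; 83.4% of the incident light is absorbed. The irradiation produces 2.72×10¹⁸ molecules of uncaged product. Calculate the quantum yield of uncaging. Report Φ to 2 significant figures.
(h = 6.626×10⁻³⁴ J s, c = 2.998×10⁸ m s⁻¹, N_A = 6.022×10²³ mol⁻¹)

Product: 2.72×10¹⁸ / 6.022×10²³ = 4.517×10⁻⁶ mol.
Photon energy at 390 nm: hc/λ = (6.626×10⁻³⁴)(2.998×10⁸)/(390×10⁻⁹) = 5.094×10⁻¹⁹ J.
Energy delivered: (399 mW)(46.8 s) = 18.67 J.
Photons incident: 18.67 / 5.094×10⁻¹⁹ = 3.665×10¹⁹, i.e. 3.665×10¹⁹/6.022×10²³ = 6.086×10⁻⁵ mol.
Photons absorbed: 0.834 × 6.086×10⁻⁵ = 5.076×10⁻⁵ mol.
Φ = 4.517×10⁻⁶ mol / 5.076×10⁻⁵ mol photons = 0.089.

Φ = 0.089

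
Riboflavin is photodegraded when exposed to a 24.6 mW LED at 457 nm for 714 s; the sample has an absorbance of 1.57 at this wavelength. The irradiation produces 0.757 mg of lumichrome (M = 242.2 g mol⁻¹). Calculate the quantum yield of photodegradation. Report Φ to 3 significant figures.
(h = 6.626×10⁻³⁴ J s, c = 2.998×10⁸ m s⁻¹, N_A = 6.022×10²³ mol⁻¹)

Φ = 0.0479

Product: 0.757 mg / 242.2 g mol⁻¹ = 3.126×10⁻⁶ mol.
Photon energy at 457 nm: hc/λ = (6.626×10⁻³⁴)(2.998×10⁸)/(457×10⁻⁹) = 4.347×10⁻¹⁹ J.
Energy delivered: (24.6 mW)(714 s) = 17.56 J.
Photons incident: 17.56 / 4.347×10⁻¹⁹ = 4.040×10¹⁹, i.e. 4.040×10¹⁹/6.022×10²³ = 6.709×10⁻⁵ mol.
Fraction absorbed: 1 − 10^(−1.57) = 0.9731.
Photons absorbed: 0.9731 × 6.709×10⁻⁵ = 6.529×10⁻⁵ mol.
Φ = 3.126×10⁻⁶ mol / 6.529×10⁻⁵ mol photons = 0.0479.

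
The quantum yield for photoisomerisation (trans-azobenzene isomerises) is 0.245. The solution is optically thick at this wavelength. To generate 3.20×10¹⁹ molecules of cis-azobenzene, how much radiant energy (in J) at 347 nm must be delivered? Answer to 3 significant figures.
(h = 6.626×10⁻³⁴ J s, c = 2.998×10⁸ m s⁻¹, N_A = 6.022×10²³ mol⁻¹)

Product: 3.20×10¹⁹ / 6.022×10²³ = 5.314×10⁻⁵ mol.
Photons that must be absorbed: 5.314×10⁻⁵ / 0.245 = 2.169×10⁻⁴ mol.
Photon energy: hc/λ = 5.725×10⁻¹⁹ J; per mole, 3.448×10⁵ J mol⁻¹.
Energy required: 2.169×10⁻⁴ × 3.448×10⁵ = 74.8 J.

74.8 J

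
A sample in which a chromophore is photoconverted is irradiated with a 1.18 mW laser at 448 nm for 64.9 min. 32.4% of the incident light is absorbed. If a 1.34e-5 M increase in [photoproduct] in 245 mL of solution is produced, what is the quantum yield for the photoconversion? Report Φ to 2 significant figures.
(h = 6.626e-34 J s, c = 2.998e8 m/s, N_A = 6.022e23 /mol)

Φ = 0.59

Product: (1.34e-5 M)(0.245 L) = 3.283e-6 mol.
Photon energy at 448 nm: hc/λ = (6.626e-34)(2.998e8)/(448e-9) = 4.434e-19 J.
Energy delivered: (1.18 mW)(3894 s) = 4.595 J.
Photons incident: 4.595 / 4.434e-19 = 1.036e19, i.e. 1.036e19/6.022e23 = 1.720e-5 mol.
Photons absorbed: 0.324 × 1.720e-5 = 5.573e-6 mol.
Φ = 3.283e-6 mol / 5.573e-6 mol photons = 0.59.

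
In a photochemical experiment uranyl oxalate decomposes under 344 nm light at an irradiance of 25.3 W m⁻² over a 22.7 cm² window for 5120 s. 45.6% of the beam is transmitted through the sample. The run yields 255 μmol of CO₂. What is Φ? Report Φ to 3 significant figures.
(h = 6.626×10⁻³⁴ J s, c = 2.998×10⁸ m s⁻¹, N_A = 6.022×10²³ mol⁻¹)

Product: 255 μmol = 2.55×10⁻⁴ mol.
Photon energy at 344 nm: hc/λ = (6.626×10⁻³⁴)(2.998×10⁸)/(344×10⁻⁹) = 5.775×10⁻¹⁹ J.
Energy delivered: (25.3 W m⁻²)(22.7×10⁻⁴ m²)(5120 s) = 294.0 J.
Photons incident: 294.0 / 5.775×10⁻¹⁹ = 5.091×10²⁰, i.e. 5.091×10²⁰/6.022×10²³ = 8.454×10⁻⁴ mol.
Fraction absorbed: 1 − 45.6/100 = 0.5440.
Photons absorbed: 0.5440 × 8.454×10⁻⁴ = 4.599×10⁻⁴ mol.
Φ = 2.55×10⁻⁴ mol / 4.599×10⁻⁴ mol photons = 0.554.

Φ = 0.554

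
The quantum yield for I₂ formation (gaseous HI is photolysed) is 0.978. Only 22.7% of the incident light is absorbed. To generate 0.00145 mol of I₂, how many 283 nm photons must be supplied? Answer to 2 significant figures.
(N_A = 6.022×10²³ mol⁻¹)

Photons that must be absorbed: 0.00145 / 0.978 = 0.001483 mol.
Incident photons needed: 0.001483 / 0.227 = 0.006533 mol.
Photon count: 0.006533 × 6.022×10²³ = 3.9×10²¹.

3.9×10²¹ photons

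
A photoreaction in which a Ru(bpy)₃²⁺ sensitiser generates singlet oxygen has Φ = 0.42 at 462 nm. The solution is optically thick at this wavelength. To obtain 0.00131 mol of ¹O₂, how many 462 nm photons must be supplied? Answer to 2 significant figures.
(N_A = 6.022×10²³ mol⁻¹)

Photons that must be absorbed: 0.00131 / 0.42 = 0.003119 mol.
Photon count: 0.003119 × 6.022×10²³ = 1.9×10²¹.

1.9×10²¹ photons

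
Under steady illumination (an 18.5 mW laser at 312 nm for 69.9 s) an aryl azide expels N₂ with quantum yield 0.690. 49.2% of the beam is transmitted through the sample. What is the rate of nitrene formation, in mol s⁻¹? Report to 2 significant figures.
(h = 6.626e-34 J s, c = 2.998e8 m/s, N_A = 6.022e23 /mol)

1.7e-8 mol s⁻¹

Photon energy at 312 nm: hc/λ = (6.626e-34)(2.998e8)/(312e-9) = 6.367e-19 J.
Energy delivered: (18.5 mW)(69.9 s) = 1.293 J.
Photons incident: 1.293 / 6.367e-19 = 2.031e18, i.e. 2.031e18/6.022e23 = 3.373e-6 mol.
Fraction absorbed: 1 − 49.2/100 = 0.5080.
Photons absorbed: 0.5080 × 3.373e-6 = 1.713e-6 mol.
Product formed: 0.690 × 1.713e-6 = 1.182e-6 mol.
Rate: 1.182e-6 / 69.9 s = 1.7e-8 mol s⁻¹.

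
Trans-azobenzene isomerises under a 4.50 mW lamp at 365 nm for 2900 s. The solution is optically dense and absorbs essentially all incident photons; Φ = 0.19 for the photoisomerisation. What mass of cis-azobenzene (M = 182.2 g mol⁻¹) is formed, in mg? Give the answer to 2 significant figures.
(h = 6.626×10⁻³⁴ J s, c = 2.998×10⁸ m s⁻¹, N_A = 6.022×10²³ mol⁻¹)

1.4 mg

Photon energy at 365 nm: hc/λ = (6.626×10⁻³⁴)(2.998×10⁸)/(365×10⁻⁹) = 5.442×10⁻¹⁹ J.
Energy delivered: (4.50 mW)(2900 s) = 13.05 J.
Photons incident: 13.05 / 5.442×10⁻¹⁹ = 2.398×10¹⁹, i.e. 2.398×10¹⁹/6.022×10²³ = 3.982×10⁻⁵ mol.
Product: Φ × n_abs = 0.19 × 3.982×10⁻⁵ = 7.566×10⁻⁶ mol.
Mass: 7.566×10⁻⁶ × 182.2 = 0.001379 g = 1.4 mg.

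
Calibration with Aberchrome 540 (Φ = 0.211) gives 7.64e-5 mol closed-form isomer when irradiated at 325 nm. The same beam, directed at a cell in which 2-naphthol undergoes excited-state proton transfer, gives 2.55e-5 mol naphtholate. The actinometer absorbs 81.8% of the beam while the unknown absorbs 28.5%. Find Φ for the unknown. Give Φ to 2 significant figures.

Photons absorbed by the actinometer: 7.64e-5 / 0.211 = 3.621e-4 mol.
Incident flux: 3.621e-4 / 0.818 = 4.427e-4 einstein.
Absorbed by unknown: 0.285 × 4.427e-4 = 1.262e-4 mol.
Φ(unknown) = 2.55e-5 / 1.262e-4 = 0.20.

Φ = 0.20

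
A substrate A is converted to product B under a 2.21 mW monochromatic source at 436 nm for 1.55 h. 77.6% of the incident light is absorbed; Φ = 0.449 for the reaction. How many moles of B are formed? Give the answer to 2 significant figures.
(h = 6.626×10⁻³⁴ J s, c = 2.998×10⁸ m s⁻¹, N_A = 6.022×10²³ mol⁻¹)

Photon energy at 436 nm: hc/λ = (6.626×10⁻³⁴)(2.998×10⁸)/(436×10⁻⁹) = 4.556×10⁻¹⁹ J.
Energy delivered: (2.21 mW)(5580 s) = 12.33 J.
Photons incident: 12.33 / 4.556×10⁻¹⁹ = 2.706×10¹⁹, i.e. 2.706×10¹⁹/6.022×10²³ = 4.494×10⁻⁵ mol.
Photons absorbed: 0.776 × 4.494×10⁻⁵ = 3.487×10⁻⁵ mol.
Product: Φ × n_abs = 0.449 × 3.487×10⁻⁵ = 1.566×10⁻⁵ mol.

1.6×10⁻⁵ mol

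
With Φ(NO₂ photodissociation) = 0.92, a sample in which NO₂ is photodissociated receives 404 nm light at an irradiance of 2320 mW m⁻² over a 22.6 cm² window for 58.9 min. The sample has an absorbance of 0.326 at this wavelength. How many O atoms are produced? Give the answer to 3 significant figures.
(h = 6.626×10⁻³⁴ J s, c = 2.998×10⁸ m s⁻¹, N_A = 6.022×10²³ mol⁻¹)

Photon energy at 404 nm: hc/λ = (6.626×10⁻³⁴)(2.998×10⁸)/(404×10⁻⁹) = 4.917×10⁻¹⁹ J.
Energy delivered: (2320 mW m⁻²)(22.6×10⁻⁴ m²)(3534 s) = 18.53 J.
Photons incident: 18.53 / 4.917×10⁻¹⁹ = 3.769×10¹⁹, i.e. 3.769×10¹⁹/6.022×10²³ = 6.259×10⁻⁵ mol.
Fraction absorbed: 1 − 10^(−0.326) = 0.5279.
Photons absorbed: 0.5279 × 6.259×10⁻⁵ = 3.304×10⁻⁵ mol.
Product: Φ × n_abs = 0.92 × 3.304×10⁻⁵ = 3.040×10⁻⁵ mol.
As a count: 3.040×10⁻⁵ × 6.022×10²³ = 1.83×10¹⁹.

1.83×10¹⁹ atoms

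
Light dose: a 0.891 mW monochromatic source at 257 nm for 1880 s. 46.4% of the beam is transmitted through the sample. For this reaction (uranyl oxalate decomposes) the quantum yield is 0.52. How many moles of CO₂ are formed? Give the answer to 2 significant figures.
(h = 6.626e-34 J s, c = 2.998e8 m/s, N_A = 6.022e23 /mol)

Photon energy at 257 nm: hc/λ = (6.626e-34)(2.998e8)/(257e-9) = 7.729e-19 J.
Energy delivered: (0.891 mW)(1880 s) = 1.675 J.
Photons incident: 1.675 / 7.729e-19 = 2.167e18, i.e. 2.167e18/6.022e23 = 3.598e-6 mol.
Fraction absorbed: 1 − 46.4/100 = 0.5360.
Photons absorbed: 0.5360 × 3.598e-6 = 1.929e-6 mol.
Product: Φ × n_abs = 0.52 × 1.929e-6 = 1.003e-6 mol.

1.0e-6 mol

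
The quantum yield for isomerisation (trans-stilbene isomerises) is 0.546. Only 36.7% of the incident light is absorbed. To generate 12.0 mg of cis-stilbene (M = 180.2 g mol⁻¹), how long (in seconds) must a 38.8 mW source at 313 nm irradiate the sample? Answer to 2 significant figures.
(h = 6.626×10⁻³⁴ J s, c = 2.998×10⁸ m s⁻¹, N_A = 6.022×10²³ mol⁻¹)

t ≈ 3300 s

Product: 12.0 mg / 180.2 g mol⁻¹ = 6.659×10⁻⁵ mol.
Photons that must be absorbed: 6.659×10⁻⁵ / 0.546 = 1.220×10⁻⁴ mol.
Incident photons needed: 1.220×10⁻⁴ / 0.367 = 3.324×10⁻⁴ mol.
Photon energy: hc/λ = 6.347×10⁻¹⁹ J; per mole, 3.822×10⁵ J mol⁻¹.
Energy required: 3.324×10⁻⁴ × 3.822×10⁵ = 127.0 J.
Time: 127.0 J / 0.0388 W = 3300 s.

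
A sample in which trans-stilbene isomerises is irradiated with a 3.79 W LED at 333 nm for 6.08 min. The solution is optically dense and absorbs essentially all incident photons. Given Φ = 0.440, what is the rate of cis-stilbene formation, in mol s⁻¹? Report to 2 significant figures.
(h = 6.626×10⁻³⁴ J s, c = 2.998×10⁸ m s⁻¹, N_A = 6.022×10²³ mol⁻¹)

Photon energy at 333 nm: hc/λ = (6.626×10⁻³⁴)(2.998×10⁸)/(333×10⁻⁹) = 5.965×10⁻¹⁹ J.
Energy delivered: (3.79 W)(364.8 s) = 1383 J.
Photons incident: 1383 / 5.965×10⁻¹⁹ = 2.319×10²¹, i.e. 2.319×10²¹/6.022×10²³ = 0.003851 mol.
Product formed: 0.440 × 0.003851 = 0.001694 mol.
Rate: 0.001694 / 364.8 s = 4.6×10⁻⁶ mol s⁻¹.

4.6×10⁻⁶ mol s⁻¹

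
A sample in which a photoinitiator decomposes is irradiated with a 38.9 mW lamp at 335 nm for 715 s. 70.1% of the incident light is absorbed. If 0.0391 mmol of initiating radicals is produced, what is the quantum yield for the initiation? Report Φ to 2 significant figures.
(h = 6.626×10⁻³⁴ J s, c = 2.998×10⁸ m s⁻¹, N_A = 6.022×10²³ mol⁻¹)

Φ = 0.72

Product: 0.0391 mmol = 3.91×10⁻⁵ mol.
Photon energy at 335 nm: hc/λ = (6.626×10⁻³⁴)(2.998×10⁸)/(335×10⁻⁹) = 5.930×10⁻¹⁹ J.
Energy delivered: (38.9 mW)(715 s) = 27.81 J.
Photons incident: 27.81 / 5.930×10⁻¹⁹ = 4.690×10¹⁹, i.e. 4.690×10¹⁹/6.022×10²³ = 7.788×10⁻⁵ mol.
Photons absorbed: 0.701 × 7.788×10⁻⁵ = 5.459×10⁻⁵ mol.
Φ = 3.91×10⁻⁵ mol / 5.459×10⁻⁵ mol photons = 0.72.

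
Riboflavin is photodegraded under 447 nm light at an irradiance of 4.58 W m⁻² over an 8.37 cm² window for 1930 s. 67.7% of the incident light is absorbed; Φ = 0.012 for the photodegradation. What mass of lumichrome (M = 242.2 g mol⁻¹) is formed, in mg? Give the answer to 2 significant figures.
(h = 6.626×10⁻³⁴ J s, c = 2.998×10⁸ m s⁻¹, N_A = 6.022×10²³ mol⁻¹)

Photon energy at 447 nm: hc/λ = (6.626×10⁻³⁴)(2.998×10⁸)/(447×10⁻⁹) = 4.444×10⁻¹⁹ J.
Energy delivered: (4.58 W m⁻²)(8.37×10⁻⁴ m²)(1930 s) = 7.399 J.
Photons incident: 7.399 / 4.444×10⁻¹⁹ = 1.665×10¹⁹, i.e. 1.665×10¹⁹/6.022×10²³ = 2.765×10⁻⁵ mol.
Photons absorbed: 0.677 × 2.765×10⁻⁵ = 1.872×10⁻⁵ mol.
Product: Φ × n_abs = 0.012 × 1.872×10⁻⁵ = 2.246×10⁻⁷ mol.
Mass: 2.246×10⁻⁷ × 242.2 = 5.440×10⁻⁵ g = 0.054 mg.

0.054 mg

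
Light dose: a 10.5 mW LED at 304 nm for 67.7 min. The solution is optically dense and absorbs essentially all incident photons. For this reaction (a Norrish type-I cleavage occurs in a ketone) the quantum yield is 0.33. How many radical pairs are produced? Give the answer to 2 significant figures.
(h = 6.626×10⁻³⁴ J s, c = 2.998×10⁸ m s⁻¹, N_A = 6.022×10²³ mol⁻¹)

2.2×10¹⁹ radical pairs

Photon energy at 304 nm: hc/λ = (6.626×10⁻³⁴)(2.998×10⁸)/(304×10⁻⁹) = 6.534×10⁻¹⁹ J.
Energy delivered: (10.5 mW)(4062 s) = 42.65 J.
Photons incident: 42.65 / 6.534×10⁻¹⁹ = 6.527×10¹⁹, i.e. 6.527×10¹⁹/6.022×10²³ = 1.084×10⁻⁴ mol.
Product: Φ × n_abs = 0.33 × 1.084×10⁻⁴ = 3.577×10⁻⁵ mol.
As a count: 3.577×10⁻⁵ × 6.022×10²³ = 2.2×10¹⁹.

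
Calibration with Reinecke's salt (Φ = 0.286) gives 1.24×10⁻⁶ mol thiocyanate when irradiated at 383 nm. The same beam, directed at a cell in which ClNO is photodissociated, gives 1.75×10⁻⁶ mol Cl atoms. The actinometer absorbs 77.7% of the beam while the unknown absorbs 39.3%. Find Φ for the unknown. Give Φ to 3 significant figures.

Φ = 0.798

Photons absorbed by the actinometer: 1.24×10⁻⁶ / 0.286 = 4.336×10⁻⁶ mol.
Incident flux: 4.336×10⁻⁶ / 0.777 = 5.580×10⁻⁶ einstein.
Absorbed by unknown: 0.393 × 5.580×10⁻⁶ = 2.193×10⁻⁶ mol.
Φ(unknown) = 1.75×10⁻⁶ / 2.193×10⁻⁶ = 0.798.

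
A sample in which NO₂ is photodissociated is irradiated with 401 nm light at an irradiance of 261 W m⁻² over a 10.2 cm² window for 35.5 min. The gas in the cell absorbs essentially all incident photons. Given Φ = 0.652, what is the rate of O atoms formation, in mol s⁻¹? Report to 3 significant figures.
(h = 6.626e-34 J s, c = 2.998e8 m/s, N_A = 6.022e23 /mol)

5.82e-7 mol s⁻¹

Photon energy at 401 nm: hc/λ = (6.626e-34)(2.998e8)/(401e-9) = 4.954e-19 J.
Energy delivered: (261 W m⁻²)(10.2e-4 m²)(2130 s) = 567.0 J.
Photons incident: 567.0 / 4.954e-19 = 1.145e21, i.e. 1.145e21/6.022e23 = 0.001901 mol.
Product formed: 0.652 × 0.001901 = 0.001239 mol.
Rate: 0.001239 / 2130 s = 5.82e-7 mol s⁻¹.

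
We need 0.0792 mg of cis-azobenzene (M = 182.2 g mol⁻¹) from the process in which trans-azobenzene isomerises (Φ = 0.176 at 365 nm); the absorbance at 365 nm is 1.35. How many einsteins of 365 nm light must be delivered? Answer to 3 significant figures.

Product: 0.0792 mg / 182.2 g mol⁻¹ = 4.347×10⁻⁷ mol.
Photons that must be absorbed: 4.347×10⁻⁷ / 0.176 = 2.470×10⁻⁶ mol.
Fraction absorbed: 1 − 10^(−1.35) = 0.9553.
Incident photons needed: 2.470×10⁻⁶ / 0.9553 = 2.586×10⁻⁶ mol.

2.59×10⁻⁶ einstein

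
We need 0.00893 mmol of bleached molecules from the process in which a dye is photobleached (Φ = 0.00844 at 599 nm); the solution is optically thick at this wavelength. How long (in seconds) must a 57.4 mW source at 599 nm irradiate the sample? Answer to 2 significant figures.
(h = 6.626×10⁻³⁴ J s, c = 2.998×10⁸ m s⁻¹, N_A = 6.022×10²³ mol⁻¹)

Product: 0.00893 mmol = 8.93×10⁻⁶ mol.
Photons that must be absorbed: 8.93×10⁻⁶ / 0.00844 = 0.001058 mol.
Photon energy: hc/λ = 3.316×10⁻¹⁹ J; per mole, 1.997×10⁵ J mol⁻¹.
Energy required: 0.001058 × 1.997×10⁵ = 211.3 J.
Time: 211.3 J / 0.0574 W = 3700 s.

t ≈ 3700 s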